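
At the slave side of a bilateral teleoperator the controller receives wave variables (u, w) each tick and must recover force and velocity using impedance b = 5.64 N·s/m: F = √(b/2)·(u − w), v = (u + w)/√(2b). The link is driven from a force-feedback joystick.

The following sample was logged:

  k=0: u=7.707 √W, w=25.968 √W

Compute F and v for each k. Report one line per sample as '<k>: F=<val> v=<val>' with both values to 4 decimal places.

0: F=-30.6654 v=10.0266

k=0: u−w=-18.2610, u+w=33.6750; √(b/2)=1.6793, √(2b)=3.3586; F=1.6793×(-18.261)=-30.6654, v=33.6750/3.3586=10.0266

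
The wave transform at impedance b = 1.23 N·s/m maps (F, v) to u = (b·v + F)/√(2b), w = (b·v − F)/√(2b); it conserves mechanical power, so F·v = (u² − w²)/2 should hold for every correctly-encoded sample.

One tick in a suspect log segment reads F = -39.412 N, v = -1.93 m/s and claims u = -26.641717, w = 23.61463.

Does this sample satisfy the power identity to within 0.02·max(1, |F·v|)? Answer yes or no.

yes

F·v = (-39.412)×(-1.93) = 76.065160 W.
(u² − w²)/2 = (709.781085 − 557.650750)/2 = 76.065167 W.
|Δ| = 0.000007;  2% of max(1, |F·v|) = 1.521303.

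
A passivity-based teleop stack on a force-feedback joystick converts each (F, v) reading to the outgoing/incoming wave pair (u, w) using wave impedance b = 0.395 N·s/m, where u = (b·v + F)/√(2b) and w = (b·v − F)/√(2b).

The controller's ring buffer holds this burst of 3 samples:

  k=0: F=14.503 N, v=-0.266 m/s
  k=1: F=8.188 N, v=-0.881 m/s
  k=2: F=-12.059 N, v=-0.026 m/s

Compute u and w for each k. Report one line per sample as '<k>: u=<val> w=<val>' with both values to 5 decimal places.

0: u=16.19894 w=-16.43536
1: u=8.82069 w=-9.60374
2: u=-13.57899 w=13.55588

k=0: b·v=0.395×(-0.266)=-0.10507; √(2b)=0.88882; u=(-0.10507+14.503)/0.88882=16.19894, w=(-0.10507−14.503)/0.88882=-16.43536
k=1: b·v=0.395×(-0.881)=-0.34799; √(2b)=0.88882; u=(-0.34799+8.188)/0.88882=8.82069, w=(-0.34799−8.188)/0.88882=-9.60374
k=2: b·v=0.395×(-0.026)=-0.01027; √(2b)=0.88882; u=(-0.01027+(-12.059))/0.88882=-13.57899, w=(-0.01027−(-12.059))/0.88882=13.55588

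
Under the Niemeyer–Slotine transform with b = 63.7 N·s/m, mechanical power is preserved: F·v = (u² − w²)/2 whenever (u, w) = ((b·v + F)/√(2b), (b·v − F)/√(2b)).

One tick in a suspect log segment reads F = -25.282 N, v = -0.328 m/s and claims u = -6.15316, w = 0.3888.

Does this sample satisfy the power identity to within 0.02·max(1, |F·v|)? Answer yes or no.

no

F·v = (-25.282)×(-0.328) = 8.29250 W.
(u² − w²)/2 = (37.86138 − 0.15117)/2 = 18.85511 W.
|Δ| = 10.56261;  2% of max(1, |F·v|) = 0.16585.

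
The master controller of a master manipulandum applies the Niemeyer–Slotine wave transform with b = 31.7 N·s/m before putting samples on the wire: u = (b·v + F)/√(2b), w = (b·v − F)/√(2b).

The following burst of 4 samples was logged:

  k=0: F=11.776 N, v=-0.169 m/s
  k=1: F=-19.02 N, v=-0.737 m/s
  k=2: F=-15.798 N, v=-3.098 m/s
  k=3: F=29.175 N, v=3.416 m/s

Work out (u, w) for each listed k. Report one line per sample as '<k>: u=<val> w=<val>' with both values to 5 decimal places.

k=0: b·v=31.7×(-0.169)=-5.35730; √(2b)=7.96241; u=(-5.35730+11.776)/7.96241=0.80613, w=(-5.35730−11.776)/7.96241=-2.15177
k=1: b·v=31.7×(-0.737)=-23.36290; √(2b)=7.96241; u=(-23.36290+(-19.02))/7.96241=-5.32287, w=(-23.36290−(-19.02))/7.96241=-0.54543
k=2: b·v=31.7×(-3.098)=-98.20660; √(2b)=7.96241; u=(-98.20660+(-15.798))/7.96241=-14.31785, w=(-98.20660−(-15.798))/7.96241=-10.34970
k=3: b·v=31.7×3.416=108.28720; √(2b)=7.96241; u=(108.28720+29.175)/7.96241=17.26389, w=(108.28720−29.175)/7.96241=9.93571

0: u=0.80613 w=-2.15177
1: u=-5.32287 w=-0.54543
2: u=-14.31785 w=-10.34970
3: u=17.26389 w=9.93571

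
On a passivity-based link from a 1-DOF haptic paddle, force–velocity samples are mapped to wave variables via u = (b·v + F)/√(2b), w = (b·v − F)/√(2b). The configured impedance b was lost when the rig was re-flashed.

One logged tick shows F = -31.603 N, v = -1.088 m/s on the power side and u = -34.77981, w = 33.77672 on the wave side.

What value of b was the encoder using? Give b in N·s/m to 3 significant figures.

u + w = -1.0031;  u + w = √(2b)·v, so √(2b) = -1.0031/(-1.088) = 0.9220.
b = (√(2b))²/2 = 0.8500/2 = 0.4250.
(Check via u − w = 2F/√(2b): u − w = -68.5565, 2F/√(2b) = -68.5563.)

b = 0.425 N·s/m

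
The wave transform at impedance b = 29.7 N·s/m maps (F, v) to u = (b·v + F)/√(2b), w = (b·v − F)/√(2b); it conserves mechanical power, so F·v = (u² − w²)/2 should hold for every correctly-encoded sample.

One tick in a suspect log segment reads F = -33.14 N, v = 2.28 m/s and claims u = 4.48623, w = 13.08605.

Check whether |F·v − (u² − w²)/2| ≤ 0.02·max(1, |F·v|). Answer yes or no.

F·v = (-33.14)×2.28 = -75.55920 W.
(u² − w²)/2 = (20.12626 − 171.24470)/2 = -75.55922 W.
|Δ| = 0.00002;  2% of max(1, |F·v|) = 1.51118.

yes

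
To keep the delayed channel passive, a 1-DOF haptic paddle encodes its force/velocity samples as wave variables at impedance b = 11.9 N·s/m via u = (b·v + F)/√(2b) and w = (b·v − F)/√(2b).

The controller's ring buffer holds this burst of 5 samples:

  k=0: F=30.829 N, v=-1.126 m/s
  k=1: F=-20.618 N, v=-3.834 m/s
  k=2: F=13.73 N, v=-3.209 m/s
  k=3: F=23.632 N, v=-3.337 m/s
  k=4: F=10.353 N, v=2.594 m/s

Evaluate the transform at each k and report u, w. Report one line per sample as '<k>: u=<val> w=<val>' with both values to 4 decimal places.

k=0: b·v=11.9×(-1.126)=-13.3994; √(2b)=4.8785; u=(-13.3994+30.829)/4.8785=3.5727, w=(-13.3994−30.829)/4.8785=-9.0659
k=1: b·v=11.9×(-3.834)=-45.6246; √(2b)=4.8785; u=(-45.6246+(-20.618))/4.8785=-13.5784, w=(-45.6246−(-20.618))/4.8785=-5.1259
k=2: b·v=11.9×(-3.209)=-38.1871; √(2b)=4.8785; u=(-38.1871+13.73)/4.8785=-5.0132, w=(-38.1871−13.73)/4.8785=-10.6420
k=3: b·v=11.9×(-3.337)=-39.7103; √(2b)=4.8785; u=(-39.7103+23.632)/4.8785=-3.2957, w=(-39.7103−23.632)/4.8785=-12.9839
k=4: b·v=11.9×2.594=30.8686; √(2b)=4.8785; u=(30.8686+10.353)/4.8785=8.4496, w=(30.8686−10.353)/4.8785=4.2053

0: u=3.5727 w=-9.0659
1: u=-13.5784 w=-5.1259
2: u=-5.0132 w=-10.6420
3: u=-3.2957 w=-12.9839
4: u=8.4496 w=4.2053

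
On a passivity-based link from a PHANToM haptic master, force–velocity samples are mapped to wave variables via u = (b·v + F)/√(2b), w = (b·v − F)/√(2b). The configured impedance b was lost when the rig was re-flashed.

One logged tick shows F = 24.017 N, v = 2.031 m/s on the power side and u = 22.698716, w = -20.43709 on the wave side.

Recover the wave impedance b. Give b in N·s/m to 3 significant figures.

b = 0.62 N·s/m

u + w = 2.261626;  u + w = √(2b)·v, so √(2b) = 2.261626/2.031 = 1.113553.
b = (√(2b))²/2 = 1.240000/2 = 0.620000.
(Check via u − w = 2F/√(2b): u − w = 43.135806, 2F/√(2b) = 43.135803.)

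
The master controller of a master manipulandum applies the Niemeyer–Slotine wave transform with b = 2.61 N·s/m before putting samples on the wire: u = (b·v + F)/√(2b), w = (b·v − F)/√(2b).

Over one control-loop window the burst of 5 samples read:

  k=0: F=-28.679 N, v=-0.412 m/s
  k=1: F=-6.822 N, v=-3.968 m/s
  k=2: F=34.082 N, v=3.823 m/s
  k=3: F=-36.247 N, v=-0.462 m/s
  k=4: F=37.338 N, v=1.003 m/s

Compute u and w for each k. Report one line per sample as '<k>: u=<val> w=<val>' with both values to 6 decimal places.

0: u=-13.023112 w=12.081803
1: u=-7.518816 w=-1.547000
2: u=19.284551 w=-10.550021
3: u=-16.392654 w=15.337108
4: u=17.488192 w=-15.196606

k=0: b·v=2.61×(-0.412)=-1.075320; √(2b)=2.284732; u=(-1.075320+(-28.679))/2.284732=-13.023112, w=(-1.075320−(-28.679))/2.284732=12.081803
k=1: b·v=2.61×(-3.968)=-10.356480; √(2b)=2.284732; u=(-10.356480+(-6.822))/2.284732=-7.518816, w=(-10.356480−(-6.822))/2.284732=-1.547000
k=2: b·v=2.61×3.823=9.978030; √(2b)=2.284732; u=(9.978030+34.082)/2.284732=19.284551, w=(9.978030−34.082)/2.284732=-10.550021
k=3: b·v=2.61×(-0.462)=-1.205820; √(2b)=2.284732; u=(-1.205820+(-36.247))/2.284732=-16.392654, w=(-1.205820−(-36.247))/2.284732=15.337108
k=4: b·v=2.61×1.003=2.617830; √(2b)=2.284732; u=(2.617830+37.338)/2.284732=17.488192, w=(2.617830−37.338)/2.284732=-15.196606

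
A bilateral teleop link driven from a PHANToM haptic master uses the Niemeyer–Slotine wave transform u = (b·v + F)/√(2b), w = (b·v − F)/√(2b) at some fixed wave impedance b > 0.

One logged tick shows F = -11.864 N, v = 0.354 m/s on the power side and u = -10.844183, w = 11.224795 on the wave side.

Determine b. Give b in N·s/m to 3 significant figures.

u + w = 0.380612;  u + w = √(2b)·v, so √(2b) = 0.380612/0.354 = 1.075175.
b = (√(2b))²/2 = 1.156002/2 = 0.578001.
(Check via u − w = 2F/√(2b): u − w = -22.068978, 2F/√(2b) = -22.068963.)

b = 0.578 N·s/m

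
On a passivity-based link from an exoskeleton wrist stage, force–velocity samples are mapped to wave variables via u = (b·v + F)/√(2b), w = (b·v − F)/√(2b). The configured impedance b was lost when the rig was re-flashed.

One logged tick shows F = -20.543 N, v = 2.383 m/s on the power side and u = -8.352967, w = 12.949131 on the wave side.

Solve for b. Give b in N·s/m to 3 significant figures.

b = 1.86 N·s/m

u + w = 4.596164;  u + w = √(2b)·v, so √(2b) = 4.596164/2.383 = 1.928730.
b = (√(2b))²/2 = 3.720000/2 = 1.860000.
(Check via u − w = 2F/√(2b): u − w = -21.302098, 2F/√(2b) = -21.302098.)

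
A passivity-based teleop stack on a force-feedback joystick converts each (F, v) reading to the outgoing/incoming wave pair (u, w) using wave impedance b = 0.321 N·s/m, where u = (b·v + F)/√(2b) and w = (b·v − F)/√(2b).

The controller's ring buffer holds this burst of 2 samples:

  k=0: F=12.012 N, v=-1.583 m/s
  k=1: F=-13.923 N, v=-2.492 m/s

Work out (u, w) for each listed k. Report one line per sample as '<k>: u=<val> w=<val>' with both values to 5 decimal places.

0: u=14.35741 w=-15.62578
1: u=-18.37498 w=16.37826

k=0: b·v=0.321×(-1.583)=-0.50814; √(2b)=0.80125; u=(-0.50814+12.012)/0.80125=14.35741, w=(-0.50814−12.012)/0.80125=-15.62578
k=1: b·v=0.321×(-2.492)=-0.79993; √(2b)=0.80125; u=(-0.79993+(-13.923))/0.80125=-18.37498, w=(-0.79993−(-13.923))/0.80125=16.37826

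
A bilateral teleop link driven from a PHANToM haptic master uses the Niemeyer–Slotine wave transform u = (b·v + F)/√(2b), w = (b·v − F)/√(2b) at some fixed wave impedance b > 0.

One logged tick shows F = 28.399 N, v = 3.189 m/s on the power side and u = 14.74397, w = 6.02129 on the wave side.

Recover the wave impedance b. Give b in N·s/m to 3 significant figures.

b = 21.2 N·s/m

u + w = 20.7653;  u + w = √(2b)·v, so √(2b) = 20.7653/3.189 = 6.5115.
b = (√(2b))²/2 = 42.4000/2 = 21.2000.
(Check via u − w = 2F/√(2b): u − w = 8.7227, 2F/√(2b) = 8.7227.)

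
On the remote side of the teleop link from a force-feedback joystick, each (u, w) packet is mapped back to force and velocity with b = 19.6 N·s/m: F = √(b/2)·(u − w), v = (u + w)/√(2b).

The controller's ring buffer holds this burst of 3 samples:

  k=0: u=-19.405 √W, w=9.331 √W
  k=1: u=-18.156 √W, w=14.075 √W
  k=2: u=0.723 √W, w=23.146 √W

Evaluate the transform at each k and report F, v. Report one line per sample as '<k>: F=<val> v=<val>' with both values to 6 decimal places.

0: F=-89.957909 v=-1.609011
1: F=-100.898990 v=-0.651814
2: F=-70.195093 v=3.812336

k=0: u−w=-28.736000, u+w=-10.074000; √(b/2)=3.130495, √(2b)=6.260990; F=3.130495×(-28.736)=-89.957909, v=-10.074000/6.260990=-1.609011
k=1: u−w=-32.231000, u+w=-4.081000; √(b/2)=3.130495, √(2b)=6.260990; F=3.130495×(-32.231)=-100.898990, v=-4.081000/6.260990=-0.651814
k=2: u−w=-22.423000, u+w=23.869000; √(b/2)=3.130495, √(2b)=6.260990; F=3.130495×(-22.423)=-70.195093, v=23.869000/6.260990=3.812336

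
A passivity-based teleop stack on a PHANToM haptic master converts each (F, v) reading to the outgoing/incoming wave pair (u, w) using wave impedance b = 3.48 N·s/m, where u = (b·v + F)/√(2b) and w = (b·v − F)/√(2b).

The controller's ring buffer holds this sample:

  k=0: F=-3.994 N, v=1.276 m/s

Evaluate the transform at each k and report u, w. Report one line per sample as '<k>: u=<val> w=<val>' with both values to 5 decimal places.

k=0: b·v=3.48×1.276=4.44048; √(2b)=2.63818; u=(4.44048+(-3.994))/2.63818=0.16924, w=(4.44048−(-3.994))/2.63818=3.19708

0: u=0.16924 w=3.19708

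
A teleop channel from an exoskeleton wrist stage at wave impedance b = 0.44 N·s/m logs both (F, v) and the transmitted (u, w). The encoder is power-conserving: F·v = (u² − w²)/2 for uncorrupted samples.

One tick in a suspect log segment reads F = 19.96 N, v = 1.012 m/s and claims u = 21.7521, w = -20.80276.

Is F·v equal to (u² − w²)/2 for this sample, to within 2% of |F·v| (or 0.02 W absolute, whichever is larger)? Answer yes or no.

yes

F·v = 19.96×1.012 = 20.19952 W.
(u² − w²)/2 = (473.15385 − 432.75482)/2 = 20.19952 W.
|Δ| = 0.00000;  2% of max(1, |F·v|) = 0.40399.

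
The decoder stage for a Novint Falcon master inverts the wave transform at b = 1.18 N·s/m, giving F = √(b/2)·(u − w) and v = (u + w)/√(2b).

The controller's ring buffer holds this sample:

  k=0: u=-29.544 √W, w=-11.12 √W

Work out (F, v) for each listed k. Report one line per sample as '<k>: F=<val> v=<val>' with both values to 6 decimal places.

k=0: u−w=-18.424000, u+w=-40.664000; √(b/2)=0.768115, √(2b)=1.536229; F=0.768115×(-18.424)=-14.151743, v=-40.664000/1.536229=-26.470009

0: F=-14.151743 v=-26.470009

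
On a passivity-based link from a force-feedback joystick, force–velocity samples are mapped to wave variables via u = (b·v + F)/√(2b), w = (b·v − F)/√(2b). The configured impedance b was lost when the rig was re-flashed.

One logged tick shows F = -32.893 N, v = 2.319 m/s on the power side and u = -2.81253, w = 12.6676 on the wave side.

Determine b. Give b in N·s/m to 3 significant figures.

b = 9.03 N·s/m

u + w = 9.85507;  u + w = √(2b)·v, so √(2b) = 9.85507/2.319 = 4.24971.
b = (√(2b))²/2 = 18.06001/2 = 9.03000.
(Check via u − w = 2F/√(2b): u − w = -15.48013, 2F/√(2b) = -15.48013.)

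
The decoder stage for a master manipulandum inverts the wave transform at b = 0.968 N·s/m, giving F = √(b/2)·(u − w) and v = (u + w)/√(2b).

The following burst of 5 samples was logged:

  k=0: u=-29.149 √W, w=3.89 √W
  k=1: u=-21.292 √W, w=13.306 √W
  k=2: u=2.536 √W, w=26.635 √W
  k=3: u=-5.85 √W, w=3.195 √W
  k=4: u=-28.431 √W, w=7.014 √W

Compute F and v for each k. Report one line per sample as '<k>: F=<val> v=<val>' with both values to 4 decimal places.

0: F=-22.9853 v=-18.1536
1: F=-24.0699 v=-5.7395
2: F=-16.7657 v=20.9652
3: F=-6.2926 v=-1.9081
4: F=-24.6591 v=-15.3924

k=0: u−w=-33.0390, u+w=-25.2590; √(b/2)=0.6957, √(2b)=1.3914; F=0.6957×(-33.039)=-22.9853, v=-25.2590/1.3914=-18.1536
k=1: u−w=-34.5980, u+w=-7.9860; √(b/2)=0.6957, √(2b)=1.3914; F=0.6957×(-34.598)=-24.0699, v=-7.9860/1.3914=-5.7395
k=2: u−w=-24.0990, u+w=29.1710; √(b/2)=0.6957, √(2b)=1.3914; F=0.6957×(-24.099)=-16.7657, v=29.1710/1.3914=20.9652
k=3: u−w=-9.0450, u+w=-2.6550; √(b/2)=0.6957, √(2b)=1.3914; F=0.6957×(-9.045)=-6.2926, v=-2.6550/1.3914=-1.9081
k=4: u−w=-35.4450, u+w=-21.4170; √(b/2)=0.6957, √(2b)=1.3914; F=0.6957×(-35.445)=-24.6591, v=-21.4170/1.3914=-15.3924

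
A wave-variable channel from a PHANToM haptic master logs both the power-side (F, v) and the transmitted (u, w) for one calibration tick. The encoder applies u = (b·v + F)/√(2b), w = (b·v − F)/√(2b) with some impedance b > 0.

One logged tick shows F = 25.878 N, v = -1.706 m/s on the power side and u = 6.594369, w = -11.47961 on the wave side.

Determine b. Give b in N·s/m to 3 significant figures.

b = 4.1 N·s/m

u + w = -4.885241;  u + w = √(2b)·v, so √(2b) = -4.885241/(-1.706) = 2.863564.
b = (√(2b))²/2 = 8.200002/2 = 4.100001.
(Check via u − w = 2F/√(2b): u − w = 18.073979, 2F/√(2b) = 18.073978.)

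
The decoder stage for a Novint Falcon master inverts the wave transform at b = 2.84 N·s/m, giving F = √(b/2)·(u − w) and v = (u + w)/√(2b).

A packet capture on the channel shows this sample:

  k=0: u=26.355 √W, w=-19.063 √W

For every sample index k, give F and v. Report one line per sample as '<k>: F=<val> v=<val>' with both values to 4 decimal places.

k=0: u−w=45.4180, u+w=7.2920; √(b/2)=1.1916, √(2b)=2.3833; F=1.1916×45.418=54.1218, v=7.2920/2.3833=3.0597

0: F=54.1218 v=3.0597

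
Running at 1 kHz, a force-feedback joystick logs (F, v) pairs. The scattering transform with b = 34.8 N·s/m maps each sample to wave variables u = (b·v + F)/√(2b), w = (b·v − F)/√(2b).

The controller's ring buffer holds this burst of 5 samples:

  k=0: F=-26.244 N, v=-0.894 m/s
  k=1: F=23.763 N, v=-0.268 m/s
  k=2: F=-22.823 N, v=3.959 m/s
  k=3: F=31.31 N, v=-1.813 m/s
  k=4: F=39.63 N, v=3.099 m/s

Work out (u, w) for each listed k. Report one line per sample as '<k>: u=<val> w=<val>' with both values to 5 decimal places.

0: u=-6.87493 w=-0.58341
1: u=1.73045 w=-3.96629
2: u=13.77860 w=19.25000
3: u=-3.80962 w=-11.31562
4: u=17.67724 w=8.17667

k=0: b·v=34.8×(-0.894)=-31.11120; √(2b)=8.34266; u=(-31.11120+(-26.244))/8.34266=-6.87493, w=(-31.11120−(-26.244))/8.34266=-0.58341
k=1: b·v=34.8×(-0.268)=-9.32640; √(2b)=8.34266; u=(-9.32640+23.763)/8.34266=1.73045, w=(-9.32640−23.763)/8.34266=-3.96629
k=2: b·v=34.8×3.959=137.77320; √(2b)=8.34266; u=(137.77320+(-22.823))/8.34266=13.77860, w=(137.77320−(-22.823))/8.34266=19.25000
k=3: b·v=34.8×(-1.813)=-63.09240; √(2b)=8.34266; u=(-63.09240+31.31)/8.34266=-3.80962, w=(-63.09240−31.31)/8.34266=-11.31562
k=4: b·v=34.8×3.099=107.84520; √(2b)=8.34266; u=(107.84520+39.63)/8.34266=17.67724, w=(107.84520−39.63)/8.34266=8.17667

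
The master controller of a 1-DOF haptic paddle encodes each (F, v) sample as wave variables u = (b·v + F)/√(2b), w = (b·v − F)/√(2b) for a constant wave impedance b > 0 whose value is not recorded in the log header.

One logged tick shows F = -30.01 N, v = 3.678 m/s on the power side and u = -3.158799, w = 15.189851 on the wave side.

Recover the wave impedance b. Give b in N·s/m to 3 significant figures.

b = 5.35 N·s/m

u + w = 12.031052;  u + w = √(2b)·v, so √(2b) = 12.031052/3.678 = 3.271085.
b = (√(2b))²/2 = 10.700000/2 = 5.350000.
(Check via u − w = 2F/√(2b): u − w = -18.348650, 2F/√(2b) = -18.348650.)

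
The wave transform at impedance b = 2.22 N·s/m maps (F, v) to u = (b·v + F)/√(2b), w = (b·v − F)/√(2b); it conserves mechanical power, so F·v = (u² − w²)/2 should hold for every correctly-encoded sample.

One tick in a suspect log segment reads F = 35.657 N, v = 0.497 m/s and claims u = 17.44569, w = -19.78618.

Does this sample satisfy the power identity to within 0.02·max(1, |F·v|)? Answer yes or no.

no

F·v = 35.657×0.497 = 17.72153 W.
(u² − w²)/2 = (304.35210 − 391.49292)/2 = -43.57041 W.
|Δ| = 61.29194;  2% of max(1, |F·v|) = 0.35443.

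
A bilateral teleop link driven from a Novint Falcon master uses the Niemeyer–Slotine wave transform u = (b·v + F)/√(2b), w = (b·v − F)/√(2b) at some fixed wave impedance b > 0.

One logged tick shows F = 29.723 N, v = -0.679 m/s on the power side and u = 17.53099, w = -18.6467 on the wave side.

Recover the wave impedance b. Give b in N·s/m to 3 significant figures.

b = 1.35 N·s/m

u + w = -1.11571;  u + w = √(2b)·v, so √(2b) = -1.11571/(-0.679) = 1.64317.
b = (√(2b))²/2 = 2.70000/2 = 1.35000.
(Check via u − w = 2F/√(2b): u − w = 36.17769, 2F/√(2b) = 36.17771.)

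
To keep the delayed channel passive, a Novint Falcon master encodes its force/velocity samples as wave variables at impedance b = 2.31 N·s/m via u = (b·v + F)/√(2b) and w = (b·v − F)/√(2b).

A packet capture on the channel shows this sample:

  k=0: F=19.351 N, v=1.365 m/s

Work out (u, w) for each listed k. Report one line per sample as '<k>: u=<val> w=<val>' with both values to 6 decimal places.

k=0: b·v=2.31×1.365=3.153150; √(2b)=2.149419; u=(3.153150+19.351)/2.149419=10.469878, w=(3.153150−19.351)/2.149419=-7.535922

0: u=10.469878 w=-7.535922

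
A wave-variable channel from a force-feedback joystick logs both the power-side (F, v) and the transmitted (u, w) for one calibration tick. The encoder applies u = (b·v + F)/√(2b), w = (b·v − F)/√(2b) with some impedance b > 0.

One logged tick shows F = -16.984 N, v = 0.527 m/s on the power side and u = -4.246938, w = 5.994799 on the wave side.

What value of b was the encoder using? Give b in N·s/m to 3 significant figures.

u + w = 1.747861;  u + w = √(2b)·v, so √(2b) = 1.747861/0.527 = 3.316624.
b = (√(2b))²/2 = 10.999997/2 = 5.499998.
(Check via u − w = 2F/√(2b): u − w = -10.241737, 2F/√(2b) = -10.241739.)

b = 5.5 N·s/m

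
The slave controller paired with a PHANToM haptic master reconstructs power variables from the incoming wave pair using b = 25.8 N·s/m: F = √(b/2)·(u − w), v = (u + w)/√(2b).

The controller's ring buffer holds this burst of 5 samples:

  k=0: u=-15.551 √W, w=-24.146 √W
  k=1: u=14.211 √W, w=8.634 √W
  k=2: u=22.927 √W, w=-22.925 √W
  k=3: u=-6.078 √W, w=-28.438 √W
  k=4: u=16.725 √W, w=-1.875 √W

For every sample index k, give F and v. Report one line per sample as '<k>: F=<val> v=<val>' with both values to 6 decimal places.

0: F=30.870292 v=-5.526279
1: F=20.030671 v=3.180287
2: F=164.684657 v=0.000278
3: F=80.309451 v=-4.805025
4: F=66.804820 v=2.067291

k=0: u−w=8.595000, u+w=-39.697000; √(b/2)=3.591657, √(2b)=7.183314; F=3.591657×8.595=30.870292, v=-39.697000/7.183314=-5.526279
k=1: u−w=5.577000, u+w=22.845000; √(b/2)=3.591657, √(2b)=7.183314; F=3.591657×5.577=20.030671, v=22.845000/7.183314=3.180287
k=2: u−w=45.852000, u+w=0.002000; √(b/2)=3.591657, √(2b)=7.183314; F=3.591657×45.852=164.684657, v=0.002000/7.183314=0.000278
k=3: u−w=22.360000, u+w=-34.516000; √(b/2)=3.591657, √(2b)=7.183314; F=3.591657×22.36=80.309451, v=-34.516000/7.183314=-4.805025
k=4: u−w=18.600000, u+w=14.850000; √(b/2)=3.591657, √(2b)=7.183314; F=3.591657×18.6=66.804820, v=14.850000/7.183314=2.067291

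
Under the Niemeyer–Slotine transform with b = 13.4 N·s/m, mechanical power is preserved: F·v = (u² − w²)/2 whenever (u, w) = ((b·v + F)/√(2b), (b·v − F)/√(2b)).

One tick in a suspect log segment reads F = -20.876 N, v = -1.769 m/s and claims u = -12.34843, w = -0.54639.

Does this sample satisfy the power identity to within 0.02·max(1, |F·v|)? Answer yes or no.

F·v = (-20.876)×(-1.769) = 36.9296 W.
(u² − w²)/2 = (152.4837 − 0.2985)/2 = 76.0926 W.
|Δ| = 39.1629;  2% of max(1, |F·v|) = 0.7386.

no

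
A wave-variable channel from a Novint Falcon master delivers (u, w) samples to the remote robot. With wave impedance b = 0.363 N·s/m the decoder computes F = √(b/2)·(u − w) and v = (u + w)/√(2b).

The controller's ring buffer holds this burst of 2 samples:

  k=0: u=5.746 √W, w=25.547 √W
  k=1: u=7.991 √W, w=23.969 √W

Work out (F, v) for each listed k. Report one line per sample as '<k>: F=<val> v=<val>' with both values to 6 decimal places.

0: F=-8.435784 v=36.726445
1: F=-6.807078 v=37.509257

k=0: u−w=-19.801000, u+w=31.293000; √(b/2)=0.426028, √(2b)=0.852056; F=0.426028×(-19.801)=-8.435784, v=31.293000/0.852056=36.726445
k=1: u−w=-15.978000, u+w=31.960000; √(b/2)=0.426028, √(2b)=0.852056; F=0.426028×(-15.978)=-6.807078, v=31.960000/0.852056=37.509257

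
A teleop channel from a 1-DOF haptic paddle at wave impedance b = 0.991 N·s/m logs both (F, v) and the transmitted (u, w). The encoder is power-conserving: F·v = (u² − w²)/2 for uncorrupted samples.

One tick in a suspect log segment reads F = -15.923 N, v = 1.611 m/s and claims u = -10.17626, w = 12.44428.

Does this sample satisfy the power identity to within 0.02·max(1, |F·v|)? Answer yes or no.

F·v = (-15.923)×1.611 = -25.6520 W.
(u² − w²)/2 = (103.5563 − 154.8601)/2 = -25.6519 W.
|Δ| = 0.0000;  2% of max(1, |F·v|) = 0.5130.

yes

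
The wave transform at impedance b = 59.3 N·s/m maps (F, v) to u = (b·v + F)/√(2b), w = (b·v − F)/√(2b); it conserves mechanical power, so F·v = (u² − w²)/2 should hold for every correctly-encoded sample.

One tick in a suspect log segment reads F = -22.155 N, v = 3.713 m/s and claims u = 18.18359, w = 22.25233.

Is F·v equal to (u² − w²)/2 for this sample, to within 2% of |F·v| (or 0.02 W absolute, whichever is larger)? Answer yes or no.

yes

F·v = (-22.155)×3.713 = -82.2615 W.
(u² − w²)/2 = (330.6429 − 495.1662)/2 = -82.2616 W.
|Δ| = 0.0001;  2% of max(1, |F·v|) = 1.6452.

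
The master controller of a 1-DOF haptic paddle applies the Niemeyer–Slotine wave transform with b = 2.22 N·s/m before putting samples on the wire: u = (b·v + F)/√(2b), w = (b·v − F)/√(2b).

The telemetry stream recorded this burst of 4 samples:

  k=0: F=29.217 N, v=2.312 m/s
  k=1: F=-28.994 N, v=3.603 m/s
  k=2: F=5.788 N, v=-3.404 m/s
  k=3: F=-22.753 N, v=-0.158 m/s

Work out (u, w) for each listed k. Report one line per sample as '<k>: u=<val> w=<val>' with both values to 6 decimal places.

0: u=16.301618 w=-11.429931
1: u=-9.963947 w=17.555940
2: u=-0.839473 w=-6.333200
3: u=-10.964559 w=10.631633

k=0: b·v=2.22×2.312=5.132640; √(2b)=2.107131; u=(5.132640+29.217)/2.107131=16.301618, w=(5.132640−29.217)/2.107131=-11.429931
k=1: b·v=2.22×3.603=7.998660; √(2b)=2.107131; u=(7.998660+(-28.994))/2.107131=-9.963947, w=(7.998660−(-28.994))/2.107131=17.555940
k=2: b·v=2.22×(-3.404)=-7.556880; √(2b)=2.107131; u=(-7.556880+5.788)/2.107131=-0.839473, w=(-7.556880−5.788)/2.107131=-6.333200
k=3: b·v=2.22×(-0.158)=-0.350760; √(2b)=2.107131; u=(-0.350760+(-22.753))/2.107131=-10.964559, w=(-0.350760−(-22.753))/2.107131=10.631633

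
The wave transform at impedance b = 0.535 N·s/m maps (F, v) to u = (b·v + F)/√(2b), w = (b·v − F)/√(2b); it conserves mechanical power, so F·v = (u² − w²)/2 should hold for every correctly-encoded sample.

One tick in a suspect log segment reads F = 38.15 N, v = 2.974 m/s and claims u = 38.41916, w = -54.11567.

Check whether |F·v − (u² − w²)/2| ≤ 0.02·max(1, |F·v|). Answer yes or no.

F·v = 38.15×2.974 = 113.45810 W.
(u² − w²)/2 = (1476.03186 − 2928.50574)/2 = -726.23694 W.
|Δ| = 839.69504;  2% of max(1, |F·v|) = 2.26916.

no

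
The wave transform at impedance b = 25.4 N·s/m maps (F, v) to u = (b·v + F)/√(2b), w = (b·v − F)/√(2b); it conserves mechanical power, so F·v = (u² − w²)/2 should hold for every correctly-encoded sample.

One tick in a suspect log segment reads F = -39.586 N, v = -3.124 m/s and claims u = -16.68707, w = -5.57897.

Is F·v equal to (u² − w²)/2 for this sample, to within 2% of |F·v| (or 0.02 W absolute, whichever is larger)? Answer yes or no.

F·v = (-39.586)×(-3.124) = 123.66666 W.
(u² − w²)/2 = (278.45831 − 31.12491)/2 = 123.66670 W.
|Δ| = 0.00004;  2% of max(1, |F·v|) = 2.47333.

yes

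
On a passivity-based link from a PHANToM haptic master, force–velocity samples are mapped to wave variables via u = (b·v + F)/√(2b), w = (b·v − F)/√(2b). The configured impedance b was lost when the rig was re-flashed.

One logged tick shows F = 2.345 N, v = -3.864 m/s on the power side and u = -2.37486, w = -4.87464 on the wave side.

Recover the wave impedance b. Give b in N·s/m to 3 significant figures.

b = 1.76 N·s/m

u + w = -7.24950;  u + w = √(2b)·v, so √(2b) = -7.24950/(-3.864) = 1.87616.
b = (√(2b))²/2 = 3.51999/2 = 1.76000.
(Check via u − w = 2F/√(2b): u − w = 2.49978, 2F/√(2b) = 2.49978.)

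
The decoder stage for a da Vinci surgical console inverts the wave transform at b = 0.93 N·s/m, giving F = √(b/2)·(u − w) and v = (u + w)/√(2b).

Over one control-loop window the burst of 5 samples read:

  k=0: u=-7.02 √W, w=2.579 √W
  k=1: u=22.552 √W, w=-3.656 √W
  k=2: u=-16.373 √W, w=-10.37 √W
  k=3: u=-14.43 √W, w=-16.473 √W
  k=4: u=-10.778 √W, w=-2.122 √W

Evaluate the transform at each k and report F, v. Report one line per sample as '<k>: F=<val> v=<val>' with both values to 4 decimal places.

0: F=-6.5456 v=-3.2563
1: F=17.8715 v=13.8552
2: F=-4.0935 v=-19.6089
3: F=1.3931 v=-22.6592
4: F=-5.9026 v=-9.4587

k=0: u−w=-9.5990, u+w=-4.4410; √(b/2)=0.6819, √(2b)=1.3638; F=0.6819×(-9.599)=-6.5456, v=-4.4410/1.3638=-3.2563
k=1: u−w=26.2080, u+w=18.8960; √(b/2)=0.6819, √(2b)=1.3638; F=0.6819×26.208=17.8715, v=18.8960/1.3638=13.8552
k=2: u−w=-6.0030, u+w=-26.7430; √(b/2)=0.6819, √(2b)=1.3638; F=0.6819×(-6.003)=-4.0935, v=-26.7430/1.3638=-19.6089
k=3: u−w=2.0430, u+w=-30.9030; √(b/2)=0.6819, √(2b)=1.3638; F=0.6819×2.043=1.3931, v=-30.9030/1.3638=-22.6592
k=4: u−w=-8.6560, u+w=-12.9000; √(b/2)=0.6819, √(2b)=1.3638; F=0.6819×(-8.656)=-5.9026, v=-12.9000/1.3638=-9.4587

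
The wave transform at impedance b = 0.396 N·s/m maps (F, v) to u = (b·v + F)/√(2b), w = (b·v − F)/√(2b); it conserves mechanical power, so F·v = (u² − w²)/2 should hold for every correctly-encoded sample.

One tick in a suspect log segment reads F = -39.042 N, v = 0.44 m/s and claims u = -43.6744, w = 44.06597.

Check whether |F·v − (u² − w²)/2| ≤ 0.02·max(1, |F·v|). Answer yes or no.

F·v = (-39.042)×0.44 = -17.17848 W.
(u² − w²)/2 = (1907.45322 − 1941.80971)/2 = -17.17825 W.
|Δ| = 0.00023;  2% of max(1, |F·v|) = 0.34357.

yes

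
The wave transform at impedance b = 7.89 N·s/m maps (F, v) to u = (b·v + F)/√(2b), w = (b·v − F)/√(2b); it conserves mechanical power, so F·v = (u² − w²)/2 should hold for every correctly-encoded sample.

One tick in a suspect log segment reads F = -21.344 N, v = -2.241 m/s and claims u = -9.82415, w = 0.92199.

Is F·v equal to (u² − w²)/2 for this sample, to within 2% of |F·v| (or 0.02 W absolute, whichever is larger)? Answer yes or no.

F·v = (-21.344)×(-2.241) = 47.83190 W.
(u² − w²)/2 = (96.51392 − 0.85007)/2 = 47.83193 W.
|Δ| = 0.00002;  2% of max(1, |F·v|) = 0.95664.

yes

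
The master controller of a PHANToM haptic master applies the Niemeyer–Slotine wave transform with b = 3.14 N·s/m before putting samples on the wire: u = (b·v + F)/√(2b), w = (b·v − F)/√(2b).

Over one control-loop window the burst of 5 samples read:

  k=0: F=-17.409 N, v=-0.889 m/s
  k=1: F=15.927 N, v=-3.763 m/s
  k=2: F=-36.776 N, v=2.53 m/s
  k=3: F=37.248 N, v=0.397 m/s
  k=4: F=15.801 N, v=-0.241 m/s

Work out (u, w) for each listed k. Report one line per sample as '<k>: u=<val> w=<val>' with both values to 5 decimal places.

0: u=-8.06086 w=5.83303
1: u=1.64054 w=-11.07059
2: u=-11.50514 w=17.84530
3: u=15.36101 w=-14.36613
4: u=6.00331 w=-6.60726

k=0: b·v=3.14×(-0.889)=-2.79146; √(2b)=2.50599; u=(-2.79146+(-17.409))/2.50599=-8.06086, w=(-2.79146−(-17.409))/2.50599=5.83303
k=1: b·v=3.14×(-3.763)=-11.81582; √(2b)=2.50599; u=(-11.81582+15.927)/2.50599=1.64054, w=(-11.81582−15.927)/2.50599=-11.07059
k=2: b·v=3.14×2.53=7.94420; √(2b)=2.50599; u=(7.94420+(-36.776))/2.50599=-11.50514, w=(7.94420−(-36.776))/2.50599=17.84530
k=3: b·v=3.14×0.397=1.24658; √(2b)=2.50599; u=(1.24658+37.248)/2.50599=15.36101, w=(1.24658−37.248)/2.50599=-14.36613
k=4: b·v=3.14×(-0.241)=-0.75674; √(2b)=2.50599; u=(-0.75674+15.801)/2.50599=6.00331, w=(-0.75674−15.801)/2.50599=-6.60726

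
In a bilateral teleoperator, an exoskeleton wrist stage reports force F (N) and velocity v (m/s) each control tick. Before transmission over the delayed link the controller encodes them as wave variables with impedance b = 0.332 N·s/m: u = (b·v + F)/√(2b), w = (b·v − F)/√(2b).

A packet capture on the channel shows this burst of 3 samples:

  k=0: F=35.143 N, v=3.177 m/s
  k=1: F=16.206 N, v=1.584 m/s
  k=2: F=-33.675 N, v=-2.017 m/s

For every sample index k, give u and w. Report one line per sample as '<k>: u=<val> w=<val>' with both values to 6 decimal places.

0: u=44.421959 w=-41.833142
1: u=20.533402 w=-19.242661
2: u=-42.147807 w=40.504230

k=0: b·v=0.332×3.177=1.054764; √(2b)=0.814862; u=(1.054764+35.143)/0.814862=44.421959, w=(1.054764−35.143)/0.814862=-41.833142
k=1: b·v=0.332×1.584=0.525888; √(2b)=0.814862; u=(0.525888+16.206)/0.814862=20.533402, w=(0.525888−16.206)/0.814862=-19.242661
k=2: b·v=0.332×(-2.017)=-0.669644; √(2b)=0.814862; u=(-0.669644+(-33.675))/0.814862=-42.147807, w=(-0.669644−(-33.675))/0.814862=40.504230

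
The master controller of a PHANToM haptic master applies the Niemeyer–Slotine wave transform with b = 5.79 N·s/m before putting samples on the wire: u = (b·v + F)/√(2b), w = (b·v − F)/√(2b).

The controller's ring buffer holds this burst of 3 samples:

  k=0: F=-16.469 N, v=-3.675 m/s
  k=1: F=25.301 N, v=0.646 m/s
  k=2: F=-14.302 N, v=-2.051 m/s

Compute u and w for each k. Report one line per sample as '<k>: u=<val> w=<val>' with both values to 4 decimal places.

k=0: b·v=5.79×(-3.675)=-21.2782; √(2b)=3.4029; u=(-21.2782+(-16.469))/3.4029=-11.0925, w=(-21.2782−(-16.469))/3.4029=-1.4133
k=1: b·v=5.79×0.646=3.7403; √(2b)=3.4029; u=(3.7403+25.301)/3.4029=8.5342, w=(3.7403−25.301)/3.4029=-6.3359
k=2: b·v=5.79×(-2.051)=-11.8753; √(2b)=3.4029; u=(-11.8753+(-14.302))/3.4029=-7.6926, w=(-11.8753−(-14.302))/3.4029=0.7131

0: u=-11.0925 w=-1.4133
1: u=8.5342 w=-6.3359
2: u=-7.6926 w=0.7131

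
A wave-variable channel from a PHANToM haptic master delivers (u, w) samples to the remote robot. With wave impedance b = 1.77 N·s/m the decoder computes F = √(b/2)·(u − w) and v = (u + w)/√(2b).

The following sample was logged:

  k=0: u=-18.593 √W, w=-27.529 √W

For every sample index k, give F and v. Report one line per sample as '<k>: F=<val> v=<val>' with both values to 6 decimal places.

k=0: u−w=8.936000, u+w=-46.122000; √(b/2)=0.940744, √(2b)=1.881489; F=0.940744×8.936=8.406492, v=-46.122000/1.881489=-24.513566

0: F=8.406492 v=-24.513566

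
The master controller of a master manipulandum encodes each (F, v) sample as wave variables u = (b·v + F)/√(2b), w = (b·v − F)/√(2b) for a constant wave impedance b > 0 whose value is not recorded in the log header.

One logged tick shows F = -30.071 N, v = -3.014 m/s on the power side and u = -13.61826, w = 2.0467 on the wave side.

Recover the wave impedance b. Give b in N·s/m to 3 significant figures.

b = 7.37 N·s/m

u + w = -11.5716;  u + w = √(2b)·v, so √(2b) = -11.5716/(-3.014) = 3.8393.
b = (√(2b))²/2 = 14.7400/2 = 7.3700.
(Check via u − w = 2F/√(2b): u − w = -15.6650, 2F/√(2b) = -15.6650.)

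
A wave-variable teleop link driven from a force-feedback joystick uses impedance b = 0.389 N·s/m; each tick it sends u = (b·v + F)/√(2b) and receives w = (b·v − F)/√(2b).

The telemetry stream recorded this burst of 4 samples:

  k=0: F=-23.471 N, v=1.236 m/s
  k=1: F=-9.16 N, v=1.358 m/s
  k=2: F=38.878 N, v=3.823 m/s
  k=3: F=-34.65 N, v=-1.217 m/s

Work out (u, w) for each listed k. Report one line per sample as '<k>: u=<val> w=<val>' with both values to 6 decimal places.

k=0: b·v=0.389×1.236=0.480804; √(2b)=0.882043; u=(0.480804+(-23.471))/0.882043=-26.064709, w=(0.480804−(-23.471))/0.882043=27.154914
k=1: b·v=0.389×1.358=0.528262; √(2b)=0.882043; u=(0.528262+(-9.16))/0.882043=-9.786073, w=(0.528262−(-9.16))/0.882043=10.983888
k=2: b·v=0.389×3.823=1.487147; √(2b)=0.882043; u=(1.487147+38.878)/0.882043=45.763237, w=(1.487147−38.878)/0.882043=-42.391187
k=3: b·v=0.389×(-1.217)=-0.473413; √(2b)=0.882043; u=(-0.473413+(-34.65))/0.882043=-39.820519, w=(-0.473413−(-34.65))/0.882043=38.747072

0: u=-26.064709 w=27.154914
1: u=-9.786073 w=10.983888
2: u=45.763237 w=-42.391187
3: u=-39.820519 w=38.747072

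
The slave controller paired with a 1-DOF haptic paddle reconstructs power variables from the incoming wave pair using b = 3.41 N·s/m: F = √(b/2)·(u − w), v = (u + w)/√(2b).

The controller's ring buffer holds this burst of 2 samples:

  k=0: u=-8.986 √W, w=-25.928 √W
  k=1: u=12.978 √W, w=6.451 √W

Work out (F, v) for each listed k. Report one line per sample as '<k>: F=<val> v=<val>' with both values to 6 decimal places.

k=0: u−w=16.942000, u+w=-34.914000; √(b/2)=1.305756, √(2b)=2.611513; F=1.305756×16.942=22.122126, v=-34.914000/2.611513=-13.369262
k=1: u−w=6.527000, u+w=19.429000; √(b/2)=1.305756, √(2b)=2.611513; F=1.305756×6.527=8.522673, v=19.429000/2.611513=7.439749

0: F=22.122126 v=-13.369262
1: F=8.522673 v=7.439749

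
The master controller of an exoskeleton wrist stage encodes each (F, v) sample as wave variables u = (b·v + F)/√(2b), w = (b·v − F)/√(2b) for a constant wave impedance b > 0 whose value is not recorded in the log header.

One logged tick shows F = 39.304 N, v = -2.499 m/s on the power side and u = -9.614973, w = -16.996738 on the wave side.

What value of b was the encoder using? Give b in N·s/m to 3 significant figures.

u + w = -26.611711;  u + w = √(2b)·v, so √(2b) = -26.611711/(-2.499) = 10.648944.
b = (√(2b))²/2 = 113.400008/2 = 56.700004.
(Check via u − w = 2F/√(2b): u − w = 7.381765, 2F/√(2b) = 7.381765.)

b = 56.7 N·s/m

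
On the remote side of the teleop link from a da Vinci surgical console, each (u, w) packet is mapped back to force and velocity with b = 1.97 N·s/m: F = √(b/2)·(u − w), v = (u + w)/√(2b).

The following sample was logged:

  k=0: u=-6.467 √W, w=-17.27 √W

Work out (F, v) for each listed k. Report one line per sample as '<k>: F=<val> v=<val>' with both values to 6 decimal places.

k=0: u−w=10.803000, u+w=-23.737000; √(b/2)=0.992472, √(2b)=1.984943; F=0.992472×10.803=10.721671, v=-23.737000/1.984943=-11.958528

0: F=10.721671 v=-11.958528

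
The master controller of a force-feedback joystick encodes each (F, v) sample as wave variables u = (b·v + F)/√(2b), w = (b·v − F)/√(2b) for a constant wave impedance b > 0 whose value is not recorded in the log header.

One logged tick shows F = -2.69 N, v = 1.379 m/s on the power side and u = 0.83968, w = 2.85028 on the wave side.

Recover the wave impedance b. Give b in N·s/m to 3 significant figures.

u + w = 3.6900;  u + w = √(2b)·v, so √(2b) = 3.6900/1.379 = 2.6758.
b = (√(2b))²/2 = 7.1600/2 = 3.5800.
(Check via u − w = 2F/√(2b): u − w = -2.0106, 2F/√(2b) = -2.0106.)

b = 3.58 N·s/m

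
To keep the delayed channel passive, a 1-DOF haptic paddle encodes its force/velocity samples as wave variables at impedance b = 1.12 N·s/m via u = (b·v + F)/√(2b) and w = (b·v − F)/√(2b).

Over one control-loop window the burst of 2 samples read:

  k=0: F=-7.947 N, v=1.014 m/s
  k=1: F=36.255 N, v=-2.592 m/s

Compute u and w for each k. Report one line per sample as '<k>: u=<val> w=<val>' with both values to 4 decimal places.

k=0: b·v=1.12×1.014=1.1357; √(2b)=1.4967; u=(1.1357+(-7.947))/1.4967=-4.5510, w=(1.1357−(-7.947))/1.4967=6.0686
k=1: b·v=1.12×(-2.592)=-2.9030; √(2b)=1.4967; u=(-2.9030+36.255)/1.4967=22.2842, w=(-2.9030−36.255)/1.4967=-26.1636

0: u=-4.5510 w=6.0686
1: u=22.2842 w=-26.1636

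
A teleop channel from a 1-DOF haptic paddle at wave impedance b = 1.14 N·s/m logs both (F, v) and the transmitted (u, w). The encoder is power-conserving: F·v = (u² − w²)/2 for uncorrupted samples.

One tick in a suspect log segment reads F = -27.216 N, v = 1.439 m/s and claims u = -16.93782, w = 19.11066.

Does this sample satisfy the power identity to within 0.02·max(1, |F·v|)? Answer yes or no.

yes

F·v = (-27.216)×1.439 = -39.16382 W.
(u² − w²)/2 = (286.88975 − 365.21733)/2 = -39.16379 W.
|Δ| = 0.00003;  2% of max(1, |F·v|) = 0.78328.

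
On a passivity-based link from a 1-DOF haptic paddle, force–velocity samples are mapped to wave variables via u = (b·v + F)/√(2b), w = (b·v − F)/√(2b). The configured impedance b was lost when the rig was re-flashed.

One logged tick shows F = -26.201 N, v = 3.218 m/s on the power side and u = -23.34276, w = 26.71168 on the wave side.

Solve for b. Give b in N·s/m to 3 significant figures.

b = 0.548 N·s/m

u + w = 3.3689;  u + w = √(2b)·v, so √(2b) = 3.3689/3.218 = 1.0469.
b = (√(2b))²/2 = 1.0960/2 = 0.5480.
(Check via u − w = 2F/√(2b): u − w = -50.0544, 2F/√(2b) = -50.0545.)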